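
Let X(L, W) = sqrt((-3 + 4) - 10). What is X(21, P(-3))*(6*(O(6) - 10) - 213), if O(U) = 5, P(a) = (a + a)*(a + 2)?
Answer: -729*I ≈ -729.0*I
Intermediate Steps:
P(a) = 2*a*(2 + a) (P(a) = (2*a)*(2 + a) = 2*a*(2 + a))
X(L, W) = 3*I (X(L, W) = sqrt(1 - 10) = sqrt(-9) = 3*I)
X(21, P(-3))*(6*(O(6) - 10) - 213) = (3*I)*(6*(5 - 10) - 213) = (3*I)*(6*(-5) - 213) = (3*I)*(-30 - 213) = (3*I)*(-243) = -729*I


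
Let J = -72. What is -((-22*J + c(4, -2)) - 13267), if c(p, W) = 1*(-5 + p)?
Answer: 11684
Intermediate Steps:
c(p, W) = -5 + p
-((-22*J + c(4, -2)) - 13267) = -((-22*(-72) + (-5 + 4)) - 13267) = -((1584 - 1) - 13267) = -(1583 - 13267) = -1*(-11684) = 11684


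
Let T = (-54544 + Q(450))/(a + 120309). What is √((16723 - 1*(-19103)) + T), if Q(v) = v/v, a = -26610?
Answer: √34947705506541/31233 ≈ 189.28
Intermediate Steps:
Q(v) = 1
T = -18181/31233 (T = (-54544 + 1)/(-26610 + 120309) = -54543/93699 = -54543*1/93699 = -18181/31233 ≈ -0.58211)
√((16723 - 1*(-19103)) + T) = √((16723 - 1*(-19103)) - 18181/31233) = √((16723 + 19103) - 18181/31233) = √(35826 - 18181/31233) = √(1118935277/31233) = √34947705506541/31233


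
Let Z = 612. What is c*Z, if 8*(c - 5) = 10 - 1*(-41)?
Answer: 13923/2 ≈ 6961.5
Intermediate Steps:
c = 91/8 (c = 5 + (10 - 1*(-41))/8 = 5 + (10 + 41)/8 = 5 + (⅛)*51 = 5 + 51/8 = 91/8 ≈ 11.375)
c*Z = (91/8)*612 = 13923/2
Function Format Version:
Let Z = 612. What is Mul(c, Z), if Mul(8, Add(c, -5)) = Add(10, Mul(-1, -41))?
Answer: Rational(13923, 2) ≈ 6961.5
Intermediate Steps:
c = Rational(91, 8) (c = Add(5, Mul(Rational(1, 8), Add(10, Mul(-1, -41)))) = Add(5, Mul(Rational(1, 8), Add(10, 41))) = Add(5, Mul(Rational(1, 8), 51)) = Add(5, Rational(51, 8)) = Rational(91, 8) ≈ 11.375)
Mul(c, Z) = Mul(Rational(91, 8), 612) = Rational(13923, 2)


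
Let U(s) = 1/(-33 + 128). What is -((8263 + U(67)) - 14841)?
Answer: 624909/95 ≈ 6578.0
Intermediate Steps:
U(s) = 1/95
-((8263 + U(67)) - 14841) = -((8263 + 1/95) - 14841) = -(784986/95 - 14841) = -1*(-624909/95) = 624909/95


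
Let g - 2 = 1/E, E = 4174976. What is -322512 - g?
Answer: -1346488209665/4174976 ≈ -3.2251e+5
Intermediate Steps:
g = 8349953/4174976 (g = 2 + 1/4174976 = 8349953/4174976 ≈ 2.0000)
-322512 - g = -322512 - 1*8349953/4174976 = -322512 - 8349953/4174976 = -1346488209665/4174976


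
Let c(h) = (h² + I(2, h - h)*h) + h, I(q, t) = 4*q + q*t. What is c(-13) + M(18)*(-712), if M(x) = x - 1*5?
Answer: -9204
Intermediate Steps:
c(h) = h² + 9*h (c(h) = (h² + (2*(4 + (h - h)))*h) + h = (h² + (2*(4 + 0))*h) + h = (h² + (2*4)*h) + h = (h² + 8*h) + h = h² + 9*h)
M(x) = -5 + x (M(x) = x - 5 = -5 + x)
c(-13) + M(18)*(-712) = -13*(9 - 13) + (-5 + 18)*(-712) = -13*(-4) + 13*(-712) = 52 - 9256 = -9204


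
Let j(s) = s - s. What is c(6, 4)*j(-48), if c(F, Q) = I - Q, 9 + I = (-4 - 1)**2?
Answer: 0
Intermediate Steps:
j(s) = 0
I = 16 (I = -9 + (-4 - 1)**2 = -9 + (-5)**2 = -9 + 25 = 16)
c(F, Q) = 16 - Q
c(6, 4)*j(-48) = (16 - 1*4)*0 = (16 - 4)*0 = 12*0 = 0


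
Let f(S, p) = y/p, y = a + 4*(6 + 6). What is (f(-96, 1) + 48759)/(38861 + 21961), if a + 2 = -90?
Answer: 48715/60822 ≈ 0.80094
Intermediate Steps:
a = -92 (a = -2 - 90 = -92)
y = -44 (y = -92 + 4*(6 + 6) = -92 + 4*12 = -92 + 48 = -44)
f(S, p) = -44/p
(f(-96, 1) + 48759)/(38861 + 21961) = (-44/1 + 48759)/(38861 + 21961) = (-44*1 + 48759)/60822 = (-44 + 48759)*(1/60822) = 48715*(1/60822) = 48715/60822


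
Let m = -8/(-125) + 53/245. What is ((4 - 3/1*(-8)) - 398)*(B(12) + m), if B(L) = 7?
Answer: -3299808/1225 ≈ -2693.7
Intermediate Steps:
m = 1717/6125 (m = -8*(-1/125) + 53*(1/245) = 8/125 + 53/245 = 1717/6125 ≈ 0.28033)
((4 - 3/1*(-8)) - 398)*(B(12) + m) = ((4 - 3/1*(-8)) - 398)*(7 + 1717/6125) = ((4 - 3*1*(-8)) - 398)*(44592/6125) = ((4 - 3*(-8)) - 398)*(44592/6125) = ((4 + 24) - 398)*(44592/6125) = (28 - 398)*(44592/6125) = -370*44592/6125 = -3299808/1225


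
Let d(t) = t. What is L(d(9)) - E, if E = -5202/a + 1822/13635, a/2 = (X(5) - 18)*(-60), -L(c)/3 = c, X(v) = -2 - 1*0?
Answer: -27233051/1090800 ≈ -24.966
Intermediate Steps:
X(v) = -2 (X(v) = -2 + 0 = -2)
L(c) = -3*c
a = 2400 (a = 2*((-2 - 18)*(-60)) = 2*(-20*(-60)) = 2*1200 = 2400)
E = -2218549/1090800 (E = -5202/2400 + 1822/13635 = -5202*1/2400 + 1822*(1/13635) = -867/400 + 1822/13635 = -2218549/1090800 ≈ -2.0339)
L(d(9)) - E = -3*9 - 1*(-2218549/1090800) = -27 + 2218549/1090800 = -27233051/1090800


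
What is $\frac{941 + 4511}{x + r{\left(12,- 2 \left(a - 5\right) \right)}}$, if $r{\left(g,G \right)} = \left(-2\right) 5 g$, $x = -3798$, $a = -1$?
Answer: $- \frac{2726}{1959} \approx -1.3915$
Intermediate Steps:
$r{\left(g,G \right)} = - 10 g$
$\frac{941 + 4511}{x + r{\left(12,- 2 \left(a - 5\right) \right)}} = \frac{941 + 4511}{-3798 - 120} = \frac{5452}{-3798 - 120} = \frac{5452}{-3918} = 5452 \left(- \frac{1}{3918}\right) = - \frac{2726}{1959}$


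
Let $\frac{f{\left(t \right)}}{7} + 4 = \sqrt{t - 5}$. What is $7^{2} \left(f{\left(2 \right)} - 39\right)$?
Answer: $-3283 + 343 i \sqrt{3} \approx -3283.0 + 594.09 i$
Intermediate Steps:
$f{\left(t \right)} = -28 + 7 \sqrt{-5 + t}$ ($f{\left(t \right)} = -28 + 7 \sqrt{t - 5} = -28 + 7 \sqrt{-5 + t}$)
$7^{2} \left(f{\left(2 \right)} - 39\right) = 7^{2} \left(\left(-28 + 7 \sqrt{-5 + 2}\right) - 39\right) = 49 \left(\left(-28 + 7 \sqrt{-3}\right) - 39\right) = 49 \left(\left(-28 + 7 i \sqrt{3}\right) - 39\right) = 49 \left(-67 + 7 i \sqrt{3}\right) = -3283 + 343 i \sqrt{3}$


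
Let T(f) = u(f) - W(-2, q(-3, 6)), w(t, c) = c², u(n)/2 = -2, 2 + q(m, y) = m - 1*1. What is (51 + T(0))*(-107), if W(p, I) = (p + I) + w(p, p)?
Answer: -5457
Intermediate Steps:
q(m, y) = -3 + m (q(m, y) = -2 + (m - 1*1) = -2 + (m - 1) = -2 + (-1 + m) = -3 + m)
u(n) = -4 (u(n) = 2*(-2) = -4)
W(p, I) = I + p + p² (W(p, I) = (p + I) + p² = (I + p) + p² = I + p + p²)
T(f) = 0 (T(f) = -4 - ((-3 - 3) - 2 + (-2)²) = -4 - (-6 - 2 + 4) = -4 - 1*(-4) = -4 + 4 = 0)
(51 + T(0))*(-107) = (51 + 0)*(-107) = 51*(-107) = -5457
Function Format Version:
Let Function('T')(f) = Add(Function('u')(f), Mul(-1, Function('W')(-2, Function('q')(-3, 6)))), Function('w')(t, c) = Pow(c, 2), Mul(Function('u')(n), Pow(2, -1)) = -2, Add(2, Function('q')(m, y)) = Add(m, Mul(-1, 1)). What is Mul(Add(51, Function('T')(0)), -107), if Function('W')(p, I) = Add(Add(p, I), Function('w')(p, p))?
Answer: -5457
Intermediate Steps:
Function('q')(m, y) = Add(-3, m) (Function('q')(m, y) = Add(-2, Add(m, Mul(-1, 1))) = Add(-2, Add(m, -1)) = Add(-2, Add(-1, m)) = Add(-3, m))
Function('u')(n) = -4 (Function('u')(n) = Mul(2, -2) = -4)
Function('W')(p, I) = Add(I, p, Pow(p, 2)) (Function('W')(p, I) = Add(Add(p, I), Pow(p, 2)) = Add(Add(I, p), Pow(p, 2)) = Add(I, p, Pow(p, 2)))
Function('T')(f) = 0 (Function('T')(f) = Add(-4, Mul(-1, Add(Add(-3, -3), -2, Pow(-2, 2)))) = Add(-4, Mul(-1, Add(-6, -2, 4))) = Add(-4, Mul(-1, -4)) = Add(-4, 4) = 0)
Mul(Add(51, Function('T')(0)), -107) = Mul(Add(51, 0), -107) = Mul(51, -107) = -5457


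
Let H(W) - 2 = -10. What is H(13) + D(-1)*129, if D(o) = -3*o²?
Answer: -395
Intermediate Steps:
H(W) = -8 (H(W) = 2 - 10 = -8)
H(13) + D(-1)*129 = -8 - 3*(-1)²*129 = -8 - 3*1*129 = -8 - 3*129 = -8 - 387 = -395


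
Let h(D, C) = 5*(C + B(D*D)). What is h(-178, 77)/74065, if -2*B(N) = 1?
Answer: 153/29626 ≈ 0.0051644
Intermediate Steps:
B(N) = -1/2 (B(N) = -1/2*1 = -1/2)
h(D, C) = -5/2 + 5*C (h(D, C) = 5*(C - 1/2) = 5*(-1/2 + C) = -5/2 + 5*C)
h(-178, 77)/74065 = (-5/2 + 5*77)/74065 = (-5/2 + 385)*(1/74065) = (765/2)*(1/74065) = 153/29626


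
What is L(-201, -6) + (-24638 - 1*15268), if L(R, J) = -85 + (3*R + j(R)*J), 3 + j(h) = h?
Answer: -39370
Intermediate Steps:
j(h) = -3 + h
L(R, J) = -85 + 3*R + J*(-3 + R) (L(R, J) = -85 + (3*R + (-3 + R)*J) = -85 + (3*R + J*(-3 + R)) = -85 + 3*R + J*(-3 + R))
L(-201, -6) + (-24638 - 1*15268) = (-85 + 3*(-201) - 6*(-3 - 201)) + (-24638 - 1*15268) = (-85 - 603 - 6*(-204)) + (-24638 - 15268) = (-85 - 603 + 1224) - 39906 = 536 - 39906 = -39370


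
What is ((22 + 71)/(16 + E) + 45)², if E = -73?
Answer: 678976/361 ≈ 1880.8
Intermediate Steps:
((22 + 71)/(16 + E) + 45)² = ((22 + 71)/(16 - 73) + 45)² = (93/(-57) + 45)² = (93*(-1/57) + 45)² = (-31/19 + 45)² = (824/19)² = 678976/361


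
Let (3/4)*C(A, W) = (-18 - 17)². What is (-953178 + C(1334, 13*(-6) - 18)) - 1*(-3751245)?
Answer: 8399101/3 ≈ 2.7997e+6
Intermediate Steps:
C(A, W) = 4900/3 (C(A, W) = 4*(-18 - 17)²/3 = (4/3)*(-35)² = (4/3)*1225 = 4900/3)
(-953178 + C(1334, 13*(-6) - 18)) - 1*(-3751245) = (-953178 + 4900/3) - 1*(-3751245) = -2854634/3 + 3751245 = 8399101/3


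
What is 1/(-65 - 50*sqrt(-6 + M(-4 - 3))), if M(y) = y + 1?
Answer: I/(5*(-13*I + 20*sqrt(3))) ≈ -0.0018992 + 0.0050608*I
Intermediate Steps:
M(y) = 1 + y
1/(-65 - 50*sqrt(-6 + M(-4 - 3))) = 1/(-65 - 50*sqrt(-6 + (1 + (-4 - 3)))) = 1/(-65 - 50*sqrt(-6 + (1 - 7))) = 1/(-65 - 50*sqrt(-6 - 6)) = 1/(-65 - 100*I*sqrt(3))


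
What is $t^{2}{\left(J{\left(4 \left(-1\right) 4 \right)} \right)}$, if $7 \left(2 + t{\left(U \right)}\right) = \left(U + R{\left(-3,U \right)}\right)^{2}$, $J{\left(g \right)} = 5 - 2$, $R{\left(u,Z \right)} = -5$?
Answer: $\frac{100}{49} \approx 2.0408$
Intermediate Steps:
$J{\left(g \right)} = 3$ ($J{\left(g \right)} = 5 - 2 = 3$)
$t{\left(U \right)} = -2 + \frac{\left(-5 + U\right)^{2}}{7}$ ($t{\left(U \right)} = -2 + \frac{\left(U - 5\right)^{2}}{7} = -2 + \frac{\left(-5 + U\right)^{2}}{7}$)
$t^{2}{\left(J{\left(4 \left(-1\right) 4 \right)} \right)} = \left(-2 + \frac{\left(-5 + 3\right)^{2}}{7}\right)^{2} = \left(-2 + \frac{\left(-2\right)^{2}}{7}\right)^{2} = \left(-2 + \frac{1}{7} \cdot 4\right)^{2} = \left(-2 + \frac{4}{7}\right)^{2} = \left(- \frac{10}{7}\right)^{2} = \frac{100}{49}$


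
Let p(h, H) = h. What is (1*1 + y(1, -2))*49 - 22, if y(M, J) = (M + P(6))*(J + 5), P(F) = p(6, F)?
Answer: 1056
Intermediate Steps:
P(F) = 6
y(M, J) = (5 + J)*(6 + M) (y(M, J) = (M + 6)*(J + 5) = (6 + M)*(5 + J) = (5 + J)*(6 + M))
(1*1 + y(1, -2))*49 - 22 = (1*1 + (30 + 5*1 + 6*(-2) - 2*1))*49 - 22 = (1 + (30 + 5 - 12 - 2))*49 - 22 = (1 + 21)*49 - 22 = 22*49 - 22 = 1078 - 22 = 1056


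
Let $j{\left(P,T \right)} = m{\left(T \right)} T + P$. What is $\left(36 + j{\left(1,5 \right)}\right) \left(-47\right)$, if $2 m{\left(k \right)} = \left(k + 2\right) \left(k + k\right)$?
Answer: $-9964$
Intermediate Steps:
$m{\left(k \right)} = k \left(2 + k\right)$ ($m{\left(k \right)} = \frac{\left(k + 2\right) \left(k + k\right)}{2} = \frac{\left(2 + k\right) 2 k}{2} = \frac{2 k \left(2 + k\right)}{2} = k \left(2 + k\right)$)
$j{\left(P,T \right)} = P + T^{2} \left(2 + T\right)$ ($j{\left(P,T \right)} = T \left(2 + T\right) T + P = T^{2} \left(2 + T\right) + P = P + T^{2} \left(2 + T\right)$)
$\left(36 + j{\left(1,5 \right)}\right) \left(-47\right) = \left(36 + \left(1 + 5^{2} \left(2 + 5\right)\right)\right) \left(-47\right) = \left(36 + \left(1 + 25 \cdot 7\right)\right) \left(-47\right) = \left(36 + \left(1 + 175\right)\right) \left(-47\right) = \left(36 + 176\right) \left(-47\right) = 212 \left(-47\right) = -9964$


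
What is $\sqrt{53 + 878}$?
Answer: $7 \sqrt{19} \approx 30.512$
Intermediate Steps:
$\sqrt{53 + 878} = \sqrt{931} = 7 \sqrt{19}$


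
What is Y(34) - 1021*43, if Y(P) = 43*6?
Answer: -43645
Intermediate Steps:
Y(P) = 258
Y(34) - 1021*43 = 258 - 1021*43 = 258 - 1*43903 = 258 - 43903 = -43645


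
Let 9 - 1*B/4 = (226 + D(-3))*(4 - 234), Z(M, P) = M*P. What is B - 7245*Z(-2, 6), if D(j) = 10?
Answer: 304096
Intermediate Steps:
B = 217156 (B = 36 - 4*(226 + 10)*(4 - 234) = 36 - 944*(-230) = 36 - 4*(-54280) = 36 + 217120 = 217156)
B - 7245*Z(-2, 6) = 217156 - 7245*(-2*6) = 217156 - 7245*(-12) = 217156 - 315*(-276) = 217156 + 86940 = 304096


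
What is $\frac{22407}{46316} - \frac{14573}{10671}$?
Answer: $- \frac{435857971}{494238036} \approx -0.88188$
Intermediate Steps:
$\frac{22407}{46316} - \frac{14573}{10671} = - \frac{435857971}{494238036}$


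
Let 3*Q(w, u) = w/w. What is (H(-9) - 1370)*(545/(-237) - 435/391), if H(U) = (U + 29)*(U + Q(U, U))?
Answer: 1463959700/278001 ≈ 5266.0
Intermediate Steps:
Q(w, u) = 1/3 (Q(w, u) = (w/w)/3 = (1/3)*1 = 1/3)
H(U) = (29 + U)*(1/3 + U) (H(U) = (U + 29)*(U + 1/3) = (29 + U)*(1/3 + U))
(H(-9) - 1370)*(545/(-237) - 435/391) = ((29/3 + (-9)**2 + (88/3)*(-9)) - 1370)*(545/(-237) - 435/391) = ((29/3 + 81 - 264) - 1370)*(545*(-1/237) - 435*1/391) = (-520/3 - 1370)*(-545/237 - 435/391) = -4630/3*(-316190/92667) = 1463959700/278001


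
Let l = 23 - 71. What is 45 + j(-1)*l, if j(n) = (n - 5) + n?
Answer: 381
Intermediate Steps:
j(n) = -5 + 2*n (j(n) = (-5 + n) + n = -5 + 2*n)
l = -48
45 + j(-1)*l = 45 + (-5 + 2*(-1))*(-48) = 45 + (-5 - 2)*(-48) = 45 - 7*(-48) = 45 + 336 = 381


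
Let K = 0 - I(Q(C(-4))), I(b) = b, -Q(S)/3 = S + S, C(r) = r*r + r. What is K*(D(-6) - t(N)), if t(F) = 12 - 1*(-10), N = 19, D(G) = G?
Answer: -2016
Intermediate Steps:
C(r) = r + r² (C(r) = r² + r = r + r²)
Q(S) = -6*S (Q(S) = -3*(S + S) = -6*S)
t(F) = 22 (t(F) = 12 + 10 = 22)
K = 72 (K = 0 - (-6)*(-4*(1 - 4)) = 0 - (-6)*(-4*(-3)) = 0 - (-6)*12 = 0 - 1*(-72) = 0 + 72 = 72)
K*(D(-6) - t(N)) = 72*(-6 - 1*22) = 72*(-6 - 22) = 72*(-28) = -2016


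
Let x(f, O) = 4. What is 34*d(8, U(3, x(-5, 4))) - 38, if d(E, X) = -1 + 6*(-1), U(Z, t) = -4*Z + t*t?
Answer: -276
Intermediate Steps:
U(Z, t) = t² - 4*Z (U(Z, t) = -4*Z + t² = t² - 4*Z)
d(E, X) = -7 (d(E, X) = -1 - 6 = -7)
34*d(8, U(3, x(-5, 4))) - 38 = 34*(-7) - 38 = -238 - 38 = -276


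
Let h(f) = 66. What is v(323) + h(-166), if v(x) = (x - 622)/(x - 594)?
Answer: 18185/271 ≈ 67.103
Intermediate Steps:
v(x) = (-622 + x)/(-594 + x)
v(323) + h(-166) = (-622 + 323)/(-594 + 323) + 66 = -299/(-271) + 66 = -1/271*(-299) + 66 = 299/271 + 66 = 18185/271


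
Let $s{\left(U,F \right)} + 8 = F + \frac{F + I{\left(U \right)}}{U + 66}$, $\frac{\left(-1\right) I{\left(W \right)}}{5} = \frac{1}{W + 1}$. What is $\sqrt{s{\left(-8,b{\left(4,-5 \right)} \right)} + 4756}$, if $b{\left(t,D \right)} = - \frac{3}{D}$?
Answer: $\frac{2 \sqrt{1223037445}}{1015} \approx 68.91$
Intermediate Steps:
$I{\left(W \right)} = - \frac{5}{1 + W}$ ($I{\left(W \right)} = - \frac{5}{W + 1} = - \frac{5}{1 + W}$)
$s{\left(U,F \right)} = -8 + F + \frac{F - \frac{5}{1 + U}}{66 + U}$ ($s{\left(U,F \right)} = -8 + \left(F + \frac{F - \frac{5}{1 + U}}{U + 66}\right) = -8 + \left(F + \frac{F - \frac{5}{1 + U}}{66 + U}\right) = -8 + F + \frac{F - \frac{5}{1 + U}}{66 + U}$)
$\sqrt{s{\left(-8,b{\left(4,-5 \right)} \right)} + 4756} = \sqrt{\frac{-5 - \left(1 - 8\right) \left(528 - 67 \left(- \frac{3}{-5}\right) + 8 \left(-8\right) - - \frac{3}{-5} \left(-8\right)\right)}{\left(1 - 8\right) \left(66 - 8\right)} + 4756} = \sqrt{\frac{-5 - - 7 \left(528 - 67 \left(\left(-3\right) \left(- \frac{1}{5}\right)\right) - 64 - \left(-3\right) \left(- \frac{1}{5}\right) \left(-8\right)\right)}{\left(-7\right) 58} + 4756} = \sqrt{\left(- \frac{1}{7}\right) \frac{1}{58} \left(-5 - - 7 \left(528 - \frac{201}{5} - 64 - \frac{3}{5} \left(-8\right)\right)\right) + 4756} = \sqrt{\left(- \frac{1}{7}\right) \frac{1}{58} \left(-5 - - 7 \left(528 - \frac{201}{5} - 64 + \frac{24}{5}\right)\right) + 4756} = \sqrt{\left(- \frac{1}{7}\right) \frac{1}{58} \left(-5 - \left(-7\right) \frac{2143}{5}\right) + 4756} = \sqrt{\left(- \frac{1}{7}\right) \frac{1}{58} \left(-5 + \frac{15001}{5}\right) + 4756} = \sqrt{\left(- \frac{1}{7}\right) \frac{1}{58} \cdot \frac{14976}{5} + 4756} = \sqrt{- \frac{7488}{1015} + 4756} = \sqrt{\frac{4819852}{1015}} = \frac{2 \sqrt{1223037445}}{1015}$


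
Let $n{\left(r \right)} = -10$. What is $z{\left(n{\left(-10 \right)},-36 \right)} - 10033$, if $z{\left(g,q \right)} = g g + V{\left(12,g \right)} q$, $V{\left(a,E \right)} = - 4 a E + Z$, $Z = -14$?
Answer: $-26709$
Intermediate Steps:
$V{\left(a,E \right)} = -14 - 4 E a$ ($V{\left(a,E \right)} = - 4 a E - 14 = - 4 E a - 14 = -14 - 4 E a$)
$z{\left(g,q \right)} = g^{2} + q \left(-14 - 48 g\right)$ ($z{\left(g,q \right)} = g g + \left(-14 - 4 g 12\right) q = g^{2} + \left(-14 - 48 g\right) q = g^{2} + q \left(-14 - 48 g\right)$)
$z{\left(n{\left(-10 \right)},-36 \right)} - 10033 = \left(\left(-10\right)^{2} - - 72 \left(7 + 24 \left(-10\right)\right)\right) - 10033 = \left(100 - - 72 \left(7 - 240\right)\right) - 10033 = \left(100 - \left(-72\right) \left(-233\right)\right) - 10033 = \left(100 - 16776\right) - 10033 = -16676 - 10033 = -26709$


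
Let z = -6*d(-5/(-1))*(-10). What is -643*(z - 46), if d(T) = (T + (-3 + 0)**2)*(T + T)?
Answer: -5371622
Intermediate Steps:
d(T) = 2*T*(9 + T) (d(T) = (T + (-3)**2)*(2*T) = (T + 9)*(2*T) = (9 + T)*(2*T) = 2*T*(9 + T))
z = 8400 (z = -12*(-5/(-1))*(9 - 5/(-1))*(-10) = -12*(-5*(-1))*(9 - 5*(-1))*(-10) = -12*5*(9 + 5)*(-10) = -12*5*14*(-10) = -6*140*(-10) = -840*(-10) = 8400)
-643*(z - 46) = -643*(8400 - 46) = -643*8354 = -5371622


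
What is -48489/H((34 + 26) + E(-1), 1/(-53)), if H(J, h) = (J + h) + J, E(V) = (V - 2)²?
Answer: -2569917/7313 ≈ -351.42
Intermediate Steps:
E(V) = (-2 + V)²
H(J, h) = h + 2*J
-48489/H((34 + 26) + E(-1), 1/(-53)) = -48489/(1/(-53) + 2*((34 + 26) + (-2 - 1)²)) = -48489/(-1/53 + 2*(60 + (-3)²)) = -48489/(-1/53 + 2*(60 + 9)) = -48489/(-1/53 + 2*69) = -48489/(-1/53 + 138) = -48489/7313/53 = -48489*53/7313 = -2569917/7313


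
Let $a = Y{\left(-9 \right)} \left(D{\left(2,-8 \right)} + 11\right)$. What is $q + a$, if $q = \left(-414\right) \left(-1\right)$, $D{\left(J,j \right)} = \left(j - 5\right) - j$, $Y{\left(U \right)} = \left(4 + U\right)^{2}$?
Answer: $564$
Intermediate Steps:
$D{\left(J,j \right)} = -5$ ($D{\left(J,j \right)} = \left(j - 5\right) - j = \left(-5 + j\right) - j = -5$)
$a = 150$ ($a = \left(4 - 9\right)^{2} \left(-5 + 11\right) = \left(-5\right)^{2} \cdot 6 = 25 \cdot 6 = 150$)
$q = 414$
$q + a = 414 + 150 = 564$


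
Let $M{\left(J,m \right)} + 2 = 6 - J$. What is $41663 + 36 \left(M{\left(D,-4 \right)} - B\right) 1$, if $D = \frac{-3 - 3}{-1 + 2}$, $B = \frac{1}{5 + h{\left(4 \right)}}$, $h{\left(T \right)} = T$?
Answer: $42019$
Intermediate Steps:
$B = \frac{1}{9}$ ($B = \frac{1}{5 + 4} = \frac{1}{9} \approx 0.11111$)
$D = -6$ ($D = - \frac{6}{1} = \left(-6\right) 1 = -6$)
$M{\left(J,m \right)} = 4 - J$ ($M{\left(J,m \right)} = -2 - \left(-6 + J\right) = 4 - J$)
$41663 + 36 \left(M{\left(D,-4 \right)} - B\right) 1 = 41663 + 36 \left(\left(4 - -6\right) - \frac{1}{9}\right) 1 = 41663 + 36 \left(\left(4 + 6\right) - \frac{1}{9}\right) 1 = 41663 + 36 \left(10 - \frac{1}{9}\right) 1 = 41663 + 36 \cdot \frac{89}{9} \cdot 1 = 41663 + 356 \cdot 1 = 41663 + 356 = 42019$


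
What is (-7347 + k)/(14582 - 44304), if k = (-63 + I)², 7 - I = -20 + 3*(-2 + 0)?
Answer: 921/4246 ≈ 0.21691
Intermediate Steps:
I = 33 (I = 7 - (-20 + 3*(-2 + 0)) = 7 - (-20 + 3*(-2)) = 7 - (-20 - 6) = 7 - 1*(-26) = 7 + 26 = 33)
k = 900 (k = (-63 + 33)² = (-30)² = 900)
(-7347 + k)/(14582 - 44304) = (-7347 + 900)/(14582 - 44304) = -6447/(-29722) = -6447*(-1/29722) = 921/4246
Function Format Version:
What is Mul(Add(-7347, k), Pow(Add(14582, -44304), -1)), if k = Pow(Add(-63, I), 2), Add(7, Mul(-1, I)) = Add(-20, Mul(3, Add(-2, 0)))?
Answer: Rational(921, 4246) ≈ 0.21691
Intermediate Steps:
I = 33 (I = Add(7, Mul(-1, Add(-20, Mul(3, Add(-2, 0))))) = Add(7, Mul(-1, Add(-20, Mul(3, -2)))) = Add(7, Mul(-1, Add(-20, -6))) = Add(7, Mul(-1, -26)) = Add(7, 26) = 33)
k = 900 (k = Pow(Add(-63, 33), 2) = Pow(-30, 2) = 900)
Mul(Add(-7347, k), Pow(Add(14582, -44304), -1)) = Mul(Add(-7347, 900), Pow(Add(14582, -44304), -1)) = Mul(-6447, Pow(-29722, -1)) = Mul(-6447, Rational(-1, 29722)) = Rational(921, 4246)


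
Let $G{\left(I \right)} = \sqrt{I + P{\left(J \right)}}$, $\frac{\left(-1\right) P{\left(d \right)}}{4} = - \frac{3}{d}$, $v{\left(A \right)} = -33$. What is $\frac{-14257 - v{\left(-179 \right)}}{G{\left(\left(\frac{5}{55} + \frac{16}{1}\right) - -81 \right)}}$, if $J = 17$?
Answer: $- \frac{28 \sqrt{23749}}{3} \approx -1438.3$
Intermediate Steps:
$P{\left(d \right)} = \frac{12}{d}$ ($P{\left(d \right)} = - 4 \left(- \frac{3}{d}\right) = \frac{12}{d}$)
$G{\left(I \right)} = \sqrt{\frac{12}{17} + I}$ ($G{\left(I \right)} = \sqrt{I + \frac{12}{17}} = \sqrt{\frac{12}{17} + I}$)
$\frac{-14257 - v{\left(-179 \right)}}{G{\left(\left(\frac{5}{55} + \frac{16}{1}\right) - -81 \right)}} = \frac{-14257 - -33}{\frac{1}{17} \sqrt{204 + 289 \left(\left(\frac{5}{55} + \frac{16}{1}\right) - -81\right)}} = \frac{-14257 + 33}{\frac{1}{17} \sqrt{204 + 289 \left(\left(5 \cdot \frac{1}{55} + 16 \cdot 1\right) + 81\right)}} = - \frac{14224}{\frac{1}{17} \sqrt{204 + 289 \left(\left(\frac{1}{11} + 16\right) + 81\right)}} = - \frac{14224}{\frac{1}{17} \sqrt{204 + 289 \left(\frac{177}{11} + 81\right)}} = - \frac{14224}{\frac{1}{17} \sqrt{204 + 289 \cdot \frac{1068}{11}}} = - \frac{14224}{\frac{1}{17} \sqrt{204 + \frac{308652}{11}}} = - \frac{14224}{\frac{1}{17} \sqrt{\frac{310896}{11}}} = - \frac{14224}{\frac{1}{17} \frac{12 \sqrt{23749}}{11}} = - \frac{14224}{\frac{12}{187} \sqrt{23749}} = - 14224 \frac{\sqrt{23749}}{1524} = - \frac{28 \sqrt{23749}}{3}$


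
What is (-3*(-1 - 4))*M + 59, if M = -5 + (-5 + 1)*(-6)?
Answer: 344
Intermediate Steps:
M = 19 (M = -5 - 4*(-6) = -5 + 24 = 19)
(-3*(-1 - 4))*M + 59 = -3*(-1 - 4)*19 + 59 = -3*(-5)*19 + 59 = 15*19 + 59 = 285 + 59 = 344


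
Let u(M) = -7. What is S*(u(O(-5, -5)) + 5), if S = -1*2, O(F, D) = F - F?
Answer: 4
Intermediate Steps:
O(F, D) = 0
S = -2
S*(u(O(-5, -5)) + 5) = -2*(-7 + 5) = -2*(-2) = 4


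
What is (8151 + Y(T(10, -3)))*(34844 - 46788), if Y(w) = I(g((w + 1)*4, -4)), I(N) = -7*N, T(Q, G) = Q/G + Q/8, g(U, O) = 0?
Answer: -97355544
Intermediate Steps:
T(Q, G) = Q/8 + Q/G (T(Q, G) = Q/G + Q*(⅛) = Q/G + Q/8 = Q/8 + Q/G)
Y(w) = 0 (Y(w) = -7*0 = 0)
(8151 + Y(T(10, -3)))*(34844 - 46788) = (8151 + 0)*(34844 - 46788) = 8151*(-11944) = -97355544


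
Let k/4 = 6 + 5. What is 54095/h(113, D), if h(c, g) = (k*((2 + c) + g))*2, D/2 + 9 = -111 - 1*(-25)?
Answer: -10819/1320 ≈ -8.1962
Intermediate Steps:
D = -190 (D = -18 + 2*(-111 - 1*(-25)) = -18 + 2*(-111 + 25) = -18 + 2*(-86) = -18 - 172 = -190)
k = 44 (k = 4*(6 + 5) = 4*11 = 44)
h(c, g) = 176 + 88*c + 88*g (h(c, g) = (44*((2 + c) + g))*2 = (44*(2 + c + g))*2 = (88 + 44*c + 44*g)*2 = 176 + 88*c + 88*g)
54095/h(113, D) = 54095/(176 + 88*113 + 88*(-190)) = 54095/(176 + 9944 - 16720) = 54095/(-6600) = 54095*(-1/6600) = -10819/1320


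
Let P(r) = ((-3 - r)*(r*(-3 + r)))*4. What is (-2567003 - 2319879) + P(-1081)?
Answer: 5047931966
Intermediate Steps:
P(r) = 4*r*(-3 + r)*(-3 - r) (P(r) = (r*(-3 + r)*(-3 - r))*4 = 4*r*(-3 + r)*(-3 - r))
(-2567003 - 2319879) + P(-1081) = (-2567003 - 2319879) + 4*(-1081)*(9 - 1*(-1081)**2) = -4886882 + 4*(-1081)*(9 - 1*1168561) = -4886882 + 4*(-1081)*(9 - 1168561) = -4886882 + 4*(-1081)*(-1168552) = -4886882 + 5052818848 = 5047931966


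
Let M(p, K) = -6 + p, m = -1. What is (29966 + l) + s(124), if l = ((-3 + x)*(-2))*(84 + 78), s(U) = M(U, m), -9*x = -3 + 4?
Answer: 31092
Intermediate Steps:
x = -1/9 (x = -(-3 + 4)/9 = -1/9*1 = -1/9 ≈ -0.11111)
s(U) = -6 + U
l = 1008 (l = ((-3 - 1/9)*(-2))*(84 + 78) = -28/9*(-2)*162 = (56/9)*162 = 1008)
(29966 + l) + s(124) = (29966 + 1008) + (-6 + 124) = 30974 + 118 = 31092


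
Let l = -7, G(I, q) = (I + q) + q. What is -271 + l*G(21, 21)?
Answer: -712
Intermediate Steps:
G(I, q) = I + 2*q
-271 + l*G(21, 21) = -271 - 7*(21 + 2*21) = -271 - 7*(21 + 42) = -271 - 7*63 = -271 - 441 = -712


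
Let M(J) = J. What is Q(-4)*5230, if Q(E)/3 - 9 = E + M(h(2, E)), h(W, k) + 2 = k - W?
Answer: -47070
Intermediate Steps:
h(W, k) = -2 + k - W (h(W, k) = -2 + (k - W) = -2 + k - W)
Q(E) = 15 + 6*E (Q(E) = 27 + 3*(E + (-2 + E - 1*2)) = 27 + 3*(E + (-2 + E - 2)) = 27 + 3*(E + (-4 + E)) = 27 + 3*(-4 + 2*E) = 27 + (-12 + 6*E) = 15 + 6*E)
Q(-4)*5230 = (15 + 6*(-4))*5230 = (15 - 24)*5230 = -9*5230 = -47070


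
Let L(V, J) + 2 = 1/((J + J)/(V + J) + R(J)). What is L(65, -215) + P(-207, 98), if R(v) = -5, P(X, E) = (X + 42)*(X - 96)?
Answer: 1599761/32 ≈ 49993.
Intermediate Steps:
P(X, E) = (-96 + X)*(42 + X) (P(X, E) = (42 + X)*(-96 + X) = (-96 + X)*(42 + X))
L(V, J) = -2 + 1/(-5 + 2*J/(J + V)) (L(V, J) = -2 + 1/((J + J)/(V + J) - 5) = -2 + 1/((2*J)/(J + V) - 5) = -2 + 1/(2*J/(J + V) - 5) = -2 + 1/(-5 + 2*J/(J + V)))
L(65, -215) + P(-207, 98) = (7*(-215) + 11*65)/(-5*65 - 3*(-215)) + (-4032 + (-207)² - 54*(-207)) = (-1505 + 715)/(-325 + 645) + (-4032 + 42849 + 11178) = -790/320 + 49995 = (1/320)*(-790) + 49995 = -79/32 + 49995 = 1599761/32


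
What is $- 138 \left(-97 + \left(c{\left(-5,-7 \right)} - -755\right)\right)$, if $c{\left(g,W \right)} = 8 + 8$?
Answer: $-93012$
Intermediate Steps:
$c{\left(g,W \right)} = 16$
$- 138 \left(-97 + \left(c{\left(-5,-7 \right)} - -755\right)\right) = - 138 \left(-97 + \left(16 - -755\right)\right) = - 138 \left(-97 + \left(16 + 755\right)\right) = - 138 \left(-97 + 771\right) = \left(-138\right) 674 = -93012$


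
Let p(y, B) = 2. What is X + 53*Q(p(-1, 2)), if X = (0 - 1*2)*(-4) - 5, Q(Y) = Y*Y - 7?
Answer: -156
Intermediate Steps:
Q(Y) = -7 + Y**2 (Q(Y) = Y**2 - 7 = -7 + Y**2)
X = 3 (X = (0 - 2)*(-4) - 5 = -2*(-4) - 5 = 8 - 5 = 3)
X + 53*Q(p(-1, 2)) = 3 + 53*(-7 + 2**2) = 3 + 53*(-7 + 4) = 3 + 53*(-3) = 3 - 159 = -156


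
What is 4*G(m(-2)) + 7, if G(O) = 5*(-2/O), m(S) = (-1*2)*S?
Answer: -3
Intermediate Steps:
m(S) = -2*S
G(O) = -10/O
4*G(m(-2)) + 7 = 4*(-10/((-2*(-2)))) + 7 = 4*(-10/4) + 7 = 4*(-10*¼) + 7 = 4*(-5/2) + 7 = -10 + 7 = -3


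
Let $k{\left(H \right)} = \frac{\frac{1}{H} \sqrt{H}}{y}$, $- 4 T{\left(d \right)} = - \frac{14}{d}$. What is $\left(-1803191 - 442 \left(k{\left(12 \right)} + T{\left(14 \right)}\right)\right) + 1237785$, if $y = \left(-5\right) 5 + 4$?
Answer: $- \frac{1131033}{2} + \frac{221 \sqrt{3}}{63} \approx -5.6551 \cdot 10^{5}$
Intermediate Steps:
$y = -21$ ($y = -25 + 4 = -21$)
$T{\left(d \right)} = \frac{7}{2 d}$ ($T{\left(d \right)} = - \frac{\left(-14\right) \frac{1}{d}}{4} = \frac{7}{2 d}$)
$k{\left(H \right)} = - \frac{1}{21 \sqrt{H}}$ ($k{\left(H \right)} = \frac{\frac{1}{H} \sqrt{H}}{-21} = \frac{1}{\sqrt{H}} \left(- \frac{1}{21}\right) = - \frac{1}{21 \sqrt{H}}$)
$\left(-1803191 - 442 \left(k{\left(12 \right)} + T{\left(14 \right)}\right)\right) + 1237785 = \left(-1803191 - 442 \left(- \frac{1}{21 \cdot 2 \sqrt{3}} + \frac{7}{2 \cdot 14}\right)\right) + 1237785 = \left(-1803191 - 442 \left(- \frac{\frac{1}{6} \sqrt{3}}{21} + \frac{7}{2} \cdot \frac{1}{14}\right)\right) + 1237785 = \left(-1803191 - 442 \left(- \frac{\sqrt{3}}{126} + \frac{1}{4}\right)\right) + 1237785 = \left(-1803191 - 442 \left(\frac{1}{4} - \frac{\sqrt{3}}{126}\right)\right) + 1237785 = \left(-1803191 - \left(\frac{221}{2} - \frac{221 \sqrt{3}}{63}\right)\right) + 1237785 = \left(- \frac{3606603}{2} + \frac{221 \sqrt{3}}{63}\right) + 1237785 = - \frac{1131033}{2} + \frac{221 \sqrt{3}}{63}$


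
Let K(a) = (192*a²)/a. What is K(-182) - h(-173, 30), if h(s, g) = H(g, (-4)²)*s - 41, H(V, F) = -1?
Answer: -35076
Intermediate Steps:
K(a) = 192*a
h(s, g) = -41 - s (h(s, g) = -s - 41 = -41 - s)
K(-182) - h(-173, 30) = 192*(-182) - (-41 - 1*(-173)) = -34944 - (-41 + 173) = -34944 - 1*132 = -34944 - 132 = -35076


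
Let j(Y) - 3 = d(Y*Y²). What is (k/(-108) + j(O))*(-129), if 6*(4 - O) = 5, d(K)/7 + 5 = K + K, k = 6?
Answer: -1915693/36 ≈ -53214.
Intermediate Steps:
d(K) = -35 + 14*K (d(K) = -35 + 7*(K + K) = -35 + 7*(2*K) = -35 + 14*K)
O = 19/6 (O = 4 - ⅙*5 = 4 - ⅚ = 19/6 ≈ 3.1667)
j(Y) = -32 + 14*Y³ (j(Y) = 3 + (-35 + 14*(Y*Y²)) = 3 + (-35 + 14*Y³) = -32 + 14*Y³)
(k/(-108) + j(O))*(-129) = (6/(-108) + (-32 + 14*(19/6)³))*(-129) = (6*(-1/108) + (-32 + 14*(6859/216)))*(-129) = (-1/18 + (-32 + 48013/108))*(-129) = (-1/18 + 44557/108)*(-129) = (44551/108)*(-129) = -1915693/36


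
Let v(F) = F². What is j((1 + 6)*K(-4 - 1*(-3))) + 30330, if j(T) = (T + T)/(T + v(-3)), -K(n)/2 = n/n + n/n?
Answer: 576326/19 ≈ 30333.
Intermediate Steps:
K(n) = -4 (K(n) = -2*(n/n + n/n) = -2*(1 + 1) = -2*2 = -4)
j(T) = 2*T/(9 + T) (j(T) = (T + T)/(T + (-3)²) = (2*T)/(T + 9) = (2*T)/(9 + T) = 2*T/(9 + T))
j((1 + 6)*K(-4 - 1*(-3))) + 30330 = 2*((1 + 6)*(-4))/(9 + (1 + 6)*(-4)) + 30330 = 2*(7*(-4))/(9 + 7*(-4)) + 30330 = 2*(-28)/(9 - 28) + 30330 = 2*(-28)/(-19) + 30330 = 2*(-28)*(-1/19) + 30330 = 56/19 + 30330 = 576326/19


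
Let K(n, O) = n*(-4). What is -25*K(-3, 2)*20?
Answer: -6000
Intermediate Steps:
K(n, O) = -4*n
-25*K(-3, 2)*20 = -(-100)*(-3)*20 = -25*12*20 = -300*20 = -6000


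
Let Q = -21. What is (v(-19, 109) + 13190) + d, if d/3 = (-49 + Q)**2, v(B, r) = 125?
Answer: 28015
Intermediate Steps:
d = 14700 (d = 3*(-49 - 21)**2 = 3*(-70)**2 = 3*4900 = 14700)
(v(-19, 109) + 13190) + d = (125 + 13190) + 14700 = 13315 + 14700 = 28015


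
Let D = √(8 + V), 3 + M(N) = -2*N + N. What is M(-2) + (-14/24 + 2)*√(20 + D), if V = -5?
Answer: -1 + 17*√(20 + √3)/12 ≈ 5.6042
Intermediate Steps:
M(N) = -3 - N (M(N) = -3 + (-2*N + N) = -3 - N)
D = √3 (D = √(8 - 5) = √3 ≈ 1.7320)
M(-2) + (-14/24 + 2)*√(20 + D) = (-3 - 1*(-2)) + (-14/24 + 2)*√(20 + √3) = (-3 + 2) + (-14*1/24 + 2)*√(20 + √3) = -1 + (-7/12 + 2)*√(20 + √3) = -1 + 17*√(20 + √3)/12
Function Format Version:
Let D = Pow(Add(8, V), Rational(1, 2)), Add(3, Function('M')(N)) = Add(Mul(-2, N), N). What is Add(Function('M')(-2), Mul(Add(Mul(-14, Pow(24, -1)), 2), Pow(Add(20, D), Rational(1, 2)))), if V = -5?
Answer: Add(-1, Mul(Rational(17, 12), Pow(Add(20, Pow(3, Rational(1, 2))), Rational(1, 2)))) ≈ 5.6042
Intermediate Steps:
Function('M')(N) = Add(-3, Mul(-1, N)) (Function('M')(N) = Add(-3, Add(Mul(-2, N), N)) = Add(-3, Mul(-1, N)))
D = Pow(3, Rational(1, 2)) (D = Pow(Add(8, -5), Rational(1, 2)) = Pow(3, Rational(1, 2)) ≈ 1.7320)
Add(Function('M')(-2), Mul(Add(Mul(-14, Pow(24, -1)), 2), Pow(Add(20, D), Rational(1, 2)))) = Add(Add(-3, Mul(-1, -2)), Mul(Add(Mul(-14, Pow(24, -1)), 2), Pow(Add(20, Pow(3, Rational(1, 2))), Rational(1, 2)))) = Add(Add(-3, 2), Mul(Add(Mul(-14, Rational(1, 24)), 2), Pow(Add(20, Pow(3, Rational(1, 2))), Rational(1, 2)))) = Add(-1, Mul(Add(Rational(-7, 12), 2), Pow(Add(20, Pow(3, Rational(1, 2))), Rational(1, 2)))) = Add(-1, Mul(Rational(17, 12), Pow(Add(20, Pow(3, Rational(1, 2))), Rational(1, 2))))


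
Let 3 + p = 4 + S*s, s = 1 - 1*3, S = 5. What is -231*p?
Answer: 2079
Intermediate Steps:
s = -2 (s = 1 - 3 = -2)
p = -9 (p = -3 + (4 + 5*(-2)) = -3 + (4 - 10) = -3 - 6 = -9)
-231*p = -231*(-9) = 2079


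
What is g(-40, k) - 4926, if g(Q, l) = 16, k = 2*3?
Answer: -4910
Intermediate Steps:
k = 6
g(-40, k) - 4926 = 16 - 4926 = -4910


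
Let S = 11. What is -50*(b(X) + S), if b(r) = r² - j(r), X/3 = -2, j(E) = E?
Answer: -2650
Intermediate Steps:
X = -6 (X = 3*(-2) = -6)
b(r) = r² - r
-50*(b(X) + S) = -50*(-6*(-1 - 6) + 11) = -50*(-6*(-7) + 11) = -50*(42 + 11) = -50*53 = -2650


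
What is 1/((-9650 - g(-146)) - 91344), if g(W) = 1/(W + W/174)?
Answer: -12775/1290198263 ≈ -9.9016e-6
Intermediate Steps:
g(W) = 174/(175*W) (g(W) = 1/(W + W*(1/174)) = 1/(W + W/174) = 1/(175*W/174) = 174/(175*W))
1/((-9650 - g(-146)) - 91344) = 1/((-9650 - 174/(175*(-146))) - 91344) = 1/((-9650 - 174*(-1)/(175*146)) - 91344) = 1/((-9650 - 1*(-87/12775)) - 91344) = 1/((-9650 + 87/12775) - 91344) = 1/(-123278663/12775 - 91344) = 1/(-1290198263/12775) = -12775/1290198263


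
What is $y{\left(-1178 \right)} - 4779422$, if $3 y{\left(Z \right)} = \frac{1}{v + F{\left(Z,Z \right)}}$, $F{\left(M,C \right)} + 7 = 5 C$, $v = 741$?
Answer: $- \frac{73928099497}{15468} \approx -4.7794 \cdot 10^{6}$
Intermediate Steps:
$F{\left(M,C \right)} = -7 + 5 C$
$y{\left(Z \right)} = \frac{1}{3 \left(734 + 5 Z\right)}$ ($y{\left(Z \right)} = \frac{1}{3 \left(741 + \left(-7 + 5 Z\right)\right)} = \frac{1}{3 \left(734 + 5 Z\right)}$)
$y{\left(-1178 \right)} - 4779422 = \frac{1}{3 \left(734 + 5 \left(-1178\right)\right)} - 4779422 = \frac{1}{3 \left(734 - 5890\right)} - 4779422 = \frac{1}{3 \left(-5156\right)} - 4779422 = \frac{1}{3} \left(- \frac{1}{5156}\right) - 4779422 = - \frac{1}{15468} - 4779422 = - \frac{73928099497}{15468}$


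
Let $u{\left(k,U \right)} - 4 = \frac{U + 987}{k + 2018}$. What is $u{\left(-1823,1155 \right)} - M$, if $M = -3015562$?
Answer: $\frac{196012504}{65} \approx 3.0156 \cdot 10^{6}$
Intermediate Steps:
$u{\left(k,U \right)} = 4 + \frac{987 + U}{2018 + k}$ ($u{\left(k,U \right)} = 4 + \frac{U + 987}{k + 2018} = 4 + \frac{987 + U}{2018 + k}$)
$u{\left(-1823,1155 \right)} - M = \frac{9059 + 1155 + 4 \left(-1823\right)}{2018 - 1823} - -3015562 = \frac{9059 + 1155 - 7292}{195} + 3015562 = \frac{1}{195} \cdot 2922 + 3015562 = \frac{974}{65} + 3015562 = \frac{196012504}{65}$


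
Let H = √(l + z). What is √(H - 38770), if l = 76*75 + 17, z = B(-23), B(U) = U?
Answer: √(-38770 + √5694) ≈ 196.71*I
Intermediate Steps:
z = -23
l = 5717 (l = 5700 + 17 = 5717)
H = √5694 (H = √(5717 - 23) = √5694 ≈ 75.459)
√(H - 38770) = √(√5694 - 38770) = √(-38770 + √5694)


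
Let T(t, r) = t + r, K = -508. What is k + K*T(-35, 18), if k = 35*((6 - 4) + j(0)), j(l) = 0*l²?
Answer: 8706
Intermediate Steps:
T(t, r) = r + t
j(l) = 0
k = 70 (k = 35*((6 - 4) + 0) = 35*(2 + 0) = 35*2 = 70)
k + K*T(-35, 18) = 70 - 508*(18 - 35) = 70 - 508*(-17) = 70 + 8636 = 8706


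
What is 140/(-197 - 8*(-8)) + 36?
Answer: 664/19 ≈ 34.947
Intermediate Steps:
140/(-197 - 8*(-8)) + 36 = 140/(-197 + 64) + 36 = 140/(-133) + 36 = -1/133*140 + 36 = -20/19 + 36 = 664/19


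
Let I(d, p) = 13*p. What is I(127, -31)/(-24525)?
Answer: 403/24525 ≈ 0.016432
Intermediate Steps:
I(127, -31)/(-24525) = (13*(-31))/(-24525) = -403*(-1/24525) = 403/24525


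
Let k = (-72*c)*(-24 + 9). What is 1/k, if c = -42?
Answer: -1/45360 ≈ -2.2046e-5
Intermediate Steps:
k = -45360 (k = (-72*(-42))*(-24 + 9) = 3024*(-15) = -45360)
1/k = 1/(-45360) = -1/45360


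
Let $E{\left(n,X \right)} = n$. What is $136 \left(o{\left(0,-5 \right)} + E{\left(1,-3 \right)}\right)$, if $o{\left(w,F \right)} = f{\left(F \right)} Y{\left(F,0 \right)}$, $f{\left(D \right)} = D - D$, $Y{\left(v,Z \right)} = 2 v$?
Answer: $136$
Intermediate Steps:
$f{\left(D \right)} = 0$
$o{\left(w,F \right)} = 0$ ($o{\left(w,F \right)} = 0 \cdot 2 F = 0$)
$136 \left(o{\left(0,-5 \right)} + E{\left(1,-3 \right)}\right) = 136 \left(0 + 1\right) = 136 \cdot 1 = 136$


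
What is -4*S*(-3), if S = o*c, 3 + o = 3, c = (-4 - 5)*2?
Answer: 0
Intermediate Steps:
c = -18 (c = -9*2 = -18)
o = 0 (o = -3 + 3 = 0)
S = 0 (S = 0*(-18) = 0)
-4*S*(-3) = -4*0*(-3) = 0*(-3) = 0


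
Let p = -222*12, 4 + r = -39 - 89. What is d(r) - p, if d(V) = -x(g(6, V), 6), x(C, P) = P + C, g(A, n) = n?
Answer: 2790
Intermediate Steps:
x(C, P) = C + P
r = -132 (r = -4 + (-39 - 89) = -4 - 128 = -132)
d(V) = -6 - V (d(V) = -(V + 6) = -(6 + V) = -6 - V)
p = -2664
d(r) - p = (-6 - 1*(-132)) - 1*(-2664) = (-6 + 132) + 2664 = 126 + 2664 = 2790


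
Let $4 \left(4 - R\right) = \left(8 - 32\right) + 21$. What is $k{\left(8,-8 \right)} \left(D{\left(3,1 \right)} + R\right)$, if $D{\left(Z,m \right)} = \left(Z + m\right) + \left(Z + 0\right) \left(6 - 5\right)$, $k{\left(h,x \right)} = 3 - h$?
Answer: $- \frac{235}{4} \approx -58.75$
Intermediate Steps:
$R = \frac{19}{4}$ ($R = 4 - \frac{\left(8 - 32\right) + 21}{4} = 4 - \frac{-24 + 21}{4} = 4 - - \frac{3}{4} = 4 + \frac{3}{4} = \frac{19}{4} \approx 4.75$)
$D{\left(Z,m \right)} = m + 2 Z$ ($D{\left(Z,m \right)} = \left(Z + m\right) + Z 1 = \left(Z + m\right) + Z = m + 2 Z$)
$k{\left(8,-8 \right)} \left(D{\left(3,1 \right)} + R\right) = \left(3 - 8\right) \left(\left(1 + 2 \cdot 3\right) + \frac{19}{4}\right) = \left(3 - 8\right) \left(\left(1 + 6\right) + \frac{19}{4}\right) = - 5 \left(7 + \frac{19}{4}\right) = \left(-5\right) \frac{47}{4} = - \frac{235}{4}$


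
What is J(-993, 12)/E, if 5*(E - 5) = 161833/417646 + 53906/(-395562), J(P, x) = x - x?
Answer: 0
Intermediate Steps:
J(P, x) = 0
E = 417162353617/82602443526 (E = 5 + (161833/417646 + 53906/(-395562))/5 = 5 + (161833*(1/417646) + 53906*(-1/395562))/5 = 5 + (161833/417646 - 26953/197781)/5 = 5 + (⅕)*(20750679935/82602443526) = 5 + 4150135987/82602443526 = 417162353617/82602443526 ≈ 5.0502)
J(-993, 12)/E = 0/(417162353617/82602443526) = 0*(82602443526/417162353617) = 0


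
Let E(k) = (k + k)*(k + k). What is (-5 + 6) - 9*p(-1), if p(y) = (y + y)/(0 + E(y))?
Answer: 11/2 ≈ 5.5000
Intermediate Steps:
E(k) = 4*k² (E(k) = (2*k)*(2*k) = 4*k²)
p(y) = 1/(2*y) (p(y) = (y + y)/(0 + 4*y²) = (2*y)/((4*y²)) = (2*y)*(1/(4*y²)) = 1/(2*y))
(-5 + 6) - 9*p(-1) = (-5 + 6) - 9/(2*(-1)) = 1 - 9*(-1)/2 = 1 - 9*(-½) = 1 + 9/2 = 11/2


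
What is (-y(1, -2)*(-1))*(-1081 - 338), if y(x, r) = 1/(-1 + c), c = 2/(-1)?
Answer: 473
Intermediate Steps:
c = -2 (c = 2*(-1) = -2)
y(x, r) = -⅓ (y(x, r) = 1/(-1 - 2) = 1/(-3) = -⅓)
(-y(1, -2)*(-1))*(-1081 - 338) = (-1*(-⅓)*(-1))*(-1081 - 338) = ((⅓)*(-1))*(-1419) = -⅓*(-1419) = 473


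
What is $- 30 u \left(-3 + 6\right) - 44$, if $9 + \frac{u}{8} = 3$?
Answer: $4276$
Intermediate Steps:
$u = -48$ ($u = -72 + 8 \cdot 3 = -72 + 24 = -48$)
$- 30 u \left(-3 + 6\right) - 44 = - 30 \left(- 48 \left(-3 + 6\right)\right) - 44 = - 30 \left(\left(-48\right) 3\right) - 44 = \left(-30\right) \left(-144\right) - 44 = 4320 - 44 = 4276$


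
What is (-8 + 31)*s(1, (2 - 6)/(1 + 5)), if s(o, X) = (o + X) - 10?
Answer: -667/3 ≈ -222.33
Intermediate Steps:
s(o, X) = -10 + X + o (s(o, X) = (X + o) - 10 = -10 + X + o)
(-8 + 31)*s(1, (2 - 6)/(1 + 5)) = (-8 + 31)*(-10 + (2 - 6)/(1 + 5) + 1) = 23*(-10 - 4/6 + 1) = 23*(-10 - 4*⅙ + 1) = 23*(-10 - ⅔ + 1) = 23*(-29/3) = -667/3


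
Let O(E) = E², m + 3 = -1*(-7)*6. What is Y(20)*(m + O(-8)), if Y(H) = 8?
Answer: 824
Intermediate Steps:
m = 39 (m = -3 - 1*(-7)*6 = -3 + 7*6 = -3 + 42 = 39)
Y(20)*(m + O(-8)) = 8*(39 + (-8)²) = 8*(39 + 64) = 8*103 = 824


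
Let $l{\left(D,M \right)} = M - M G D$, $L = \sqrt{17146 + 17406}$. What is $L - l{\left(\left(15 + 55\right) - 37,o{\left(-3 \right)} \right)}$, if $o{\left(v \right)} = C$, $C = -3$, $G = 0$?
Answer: $3 + 2 \sqrt{8638} \approx 188.88$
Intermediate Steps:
$L = 2 \sqrt{8638}$ ($L = \sqrt{34552} = 2 \sqrt{8638} \approx 185.88$)
$o{\left(v \right)} = -3$
$l{\left(D,M \right)} = M$ ($l{\left(D,M \right)} = M - M 0 D = M - 0 D = M - 0 = M + 0 = M$)
$L - l{\left(\left(15 + 55\right) - 37,o{\left(-3 \right)} \right)} = 2 \sqrt{8638} - -3 = 2 \sqrt{8638} + 3 = 3 + 2 \sqrt{8638}$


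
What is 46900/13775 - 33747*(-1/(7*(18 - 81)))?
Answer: -846061/11571 ≈ -73.119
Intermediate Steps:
46900/13775 - 33747*(-1/(7*(18 - 81))) = 46900*(1/13775) - 33747/((-63*(-7))) = 1876/551 - 33747/441 = 1876/551 - 33747*1/441 = 1876/551 - 1607/21 = -846061/11571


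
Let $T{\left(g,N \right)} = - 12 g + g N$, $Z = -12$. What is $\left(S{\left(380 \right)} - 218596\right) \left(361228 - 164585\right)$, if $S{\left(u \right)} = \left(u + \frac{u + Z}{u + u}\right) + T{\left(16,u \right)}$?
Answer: $- \frac{3966508370302}{95} \approx -4.1753 \cdot 10^{10}$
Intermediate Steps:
$T{\left(g,N \right)} = - 12 g + N g$
$S{\left(u \right)} = -192 + 17 u + \frac{-12 + u}{2 u}$ ($S{\left(u \right)} = \left(u + \frac{u - 12}{u + u}\right) + 16 \left(-12 + u\right) = \left(u + \frac{-12 + u}{2 u}\right) + \left(-192 + 16 u\right) = -192 + 17 u + \frac{-12 + u}{2 u}$)
$\left(S{\left(380 \right)} - 218596\right) \left(361228 - 164585\right) = \left(\left(- \frac{383}{2} - \frac{6}{380} + 17 \cdot 380\right) - 218596\right) \left(361228 - 164585\right) = \left(\left(- \frac{383}{2} - \frac{3}{190} + 6460\right) - 218596\right) 196643 = \left(\frac{595506}{95} - 218596\right) 196643 = \left(- \frac{20171114}{95}\right) 196643 = - \frac{3966508370302}{95}$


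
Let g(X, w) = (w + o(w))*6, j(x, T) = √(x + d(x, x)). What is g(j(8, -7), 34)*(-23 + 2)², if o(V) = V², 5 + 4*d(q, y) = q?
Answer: 3148740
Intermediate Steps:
d(q, y) = -5/4 + q/4
j(x, T) = √(-5/4 + 5*x/4) (j(x, T) = √(x + (-5/4 + x/4)) = √(-5/4 + 5*x/4))
g(X, w) = 6*w + 6*w² (g(X, w) = (w + w²)*6 = 6*w + 6*w²)
g(j(8, -7), 34)*(-23 + 2)² = (6*34*(1 + 34))*(-23 + 2)² = (6*34*35)*(-21)² = 7140*441 = 3148740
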